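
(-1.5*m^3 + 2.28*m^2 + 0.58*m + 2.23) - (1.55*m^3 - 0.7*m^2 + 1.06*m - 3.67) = -3.05*m^3 + 2.98*m^2 - 0.48*m + 5.9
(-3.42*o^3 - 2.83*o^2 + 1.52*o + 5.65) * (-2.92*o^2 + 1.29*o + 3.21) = 9.9864*o^5 + 3.8518*o^4 - 19.0673*o^3 - 23.6215*o^2 + 12.1677*o + 18.1365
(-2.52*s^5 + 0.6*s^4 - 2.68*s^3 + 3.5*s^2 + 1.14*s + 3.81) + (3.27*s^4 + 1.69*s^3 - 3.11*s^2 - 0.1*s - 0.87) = -2.52*s^5 + 3.87*s^4 - 0.99*s^3 + 0.39*s^2 + 1.04*s + 2.94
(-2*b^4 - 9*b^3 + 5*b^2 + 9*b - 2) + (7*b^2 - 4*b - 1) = -2*b^4 - 9*b^3 + 12*b^2 + 5*b - 3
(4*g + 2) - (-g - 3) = 5*g + 5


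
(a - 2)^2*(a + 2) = a^3 - 2*a^2 - 4*a + 8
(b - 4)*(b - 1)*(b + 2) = b^3 - 3*b^2 - 6*b + 8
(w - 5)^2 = w^2 - 10*w + 25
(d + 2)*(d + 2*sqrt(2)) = d^2 + 2*d + 2*sqrt(2)*d + 4*sqrt(2)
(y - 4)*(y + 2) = y^2 - 2*y - 8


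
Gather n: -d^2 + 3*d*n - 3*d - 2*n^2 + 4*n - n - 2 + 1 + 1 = -d^2 - 3*d - 2*n^2 + n*(3*d + 3)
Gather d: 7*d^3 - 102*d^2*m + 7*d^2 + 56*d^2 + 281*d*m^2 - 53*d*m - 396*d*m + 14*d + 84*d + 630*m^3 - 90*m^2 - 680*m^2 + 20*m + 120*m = 7*d^3 + d^2*(63 - 102*m) + d*(281*m^2 - 449*m + 98) + 630*m^3 - 770*m^2 + 140*m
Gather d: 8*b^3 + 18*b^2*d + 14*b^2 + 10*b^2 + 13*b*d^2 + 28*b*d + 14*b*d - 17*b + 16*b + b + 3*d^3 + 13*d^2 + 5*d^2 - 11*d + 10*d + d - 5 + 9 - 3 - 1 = 8*b^3 + 24*b^2 + 3*d^3 + d^2*(13*b + 18) + d*(18*b^2 + 42*b)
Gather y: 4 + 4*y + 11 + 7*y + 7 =11*y + 22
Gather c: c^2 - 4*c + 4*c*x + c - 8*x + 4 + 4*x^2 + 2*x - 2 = c^2 + c*(4*x - 3) + 4*x^2 - 6*x + 2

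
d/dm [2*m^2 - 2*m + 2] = 4*m - 2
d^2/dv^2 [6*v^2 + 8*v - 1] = 12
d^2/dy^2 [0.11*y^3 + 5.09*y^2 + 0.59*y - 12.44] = 0.66*y + 10.18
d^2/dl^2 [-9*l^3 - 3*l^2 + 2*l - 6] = -54*l - 6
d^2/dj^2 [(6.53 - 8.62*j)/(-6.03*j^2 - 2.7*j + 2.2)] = ((32.2038 - 311.8716*j)*(6.03*j^2 + 2.7*j - 2.2) + (8.62*j - 6.53)*(12.06*j + 2.7)*(24.12*j + 5.4))/(6.03*j^2 + 2.7*j - 2.2)^3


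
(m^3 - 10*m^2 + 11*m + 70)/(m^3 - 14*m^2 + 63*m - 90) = (m^2 - 5*m - 14)/(m^2 - 9*m + 18)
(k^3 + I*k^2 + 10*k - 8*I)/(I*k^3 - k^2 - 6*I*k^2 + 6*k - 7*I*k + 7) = (-I*k^3 + k^2 - 10*I*k - 8)/(k^3 + k^2*(-6 + I) - k*(7 + 6*I) - 7*I)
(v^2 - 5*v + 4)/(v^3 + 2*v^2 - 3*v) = (v - 4)/(v*(v + 3))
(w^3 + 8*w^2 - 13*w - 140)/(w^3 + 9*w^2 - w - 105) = (w - 4)/(w - 3)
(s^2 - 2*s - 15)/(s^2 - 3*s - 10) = (s + 3)/(s + 2)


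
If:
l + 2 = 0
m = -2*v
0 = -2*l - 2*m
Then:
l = -2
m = 2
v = -1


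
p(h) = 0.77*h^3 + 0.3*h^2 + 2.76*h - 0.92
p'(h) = 2.31*h^2 + 0.6*h + 2.76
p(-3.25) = -33.15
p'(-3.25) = 25.21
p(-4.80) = -92.41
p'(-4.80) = 53.10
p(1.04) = 3.14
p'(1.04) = 5.88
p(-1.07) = -4.47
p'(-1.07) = 4.76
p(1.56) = 7.04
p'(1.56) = 9.32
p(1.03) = 3.08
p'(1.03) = 5.83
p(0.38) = 0.21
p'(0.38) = 3.32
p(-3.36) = -36.02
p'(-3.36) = 26.82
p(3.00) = 30.85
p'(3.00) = 25.35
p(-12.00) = -1321.40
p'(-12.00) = 328.20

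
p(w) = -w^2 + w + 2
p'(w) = 1 - 2*w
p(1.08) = 1.91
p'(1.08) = -1.16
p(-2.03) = -4.15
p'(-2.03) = 5.06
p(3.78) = -8.51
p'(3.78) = -6.56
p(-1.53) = -1.87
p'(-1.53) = 4.06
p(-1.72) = -2.68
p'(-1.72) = 4.44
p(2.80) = -3.04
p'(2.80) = -4.60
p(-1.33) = -1.10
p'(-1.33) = 3.66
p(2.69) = -2.55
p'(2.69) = -4.38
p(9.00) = -70.00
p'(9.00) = -17.00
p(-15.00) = -238.00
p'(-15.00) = 31.00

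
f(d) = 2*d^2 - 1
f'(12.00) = 48.00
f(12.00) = 287.00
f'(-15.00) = -60.00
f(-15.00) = 449.00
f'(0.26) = 1.04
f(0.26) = -0.86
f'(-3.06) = -12.24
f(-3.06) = 17.73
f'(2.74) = 10.96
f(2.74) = 14.02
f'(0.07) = 0.28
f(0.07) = -0.99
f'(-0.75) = -3.00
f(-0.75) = 0.12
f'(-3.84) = -15.36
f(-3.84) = 28.49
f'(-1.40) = -5.60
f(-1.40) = 2.92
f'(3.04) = 12.16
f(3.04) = 17.48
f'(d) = 4*d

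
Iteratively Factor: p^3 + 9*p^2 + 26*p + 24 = (p + 4)*(p^2 + 5*p + 6) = (p + 3)*(p + 4)*(p + 2)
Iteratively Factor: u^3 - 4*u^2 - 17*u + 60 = (u - 5)*(u^2 + u - 12) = (u - 5)*(u - 3)*(u + 4)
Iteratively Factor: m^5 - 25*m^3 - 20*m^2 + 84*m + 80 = (m + 2)*(m^4 - 2*m^3 - 21*m^2 + 22*m + 40) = (m - 2)*(m + 2)*(m^3 - 21*m - 20) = (m - 5)*(m - 2)*(m + 2)*(m^2 + 5*m + 4) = (m - 5)*(m - 2)*(m + 2)*(m + 4)*(m + 1)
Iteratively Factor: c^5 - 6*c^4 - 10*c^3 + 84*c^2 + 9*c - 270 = (c - 3)*(c^4 - 3*c^3 - 19*c^2 + 27*c + 90) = (c - 3)*(c + 3)*(c^3 - 6*c^2 - c + 30) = (c - 3)*(c + 2)*(c + 3)*(c^2 - 8*c + 15) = (c - 5)*(c - 3)*(c + 2)*(c + 3)*(c - 3)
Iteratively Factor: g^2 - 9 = (g - 3)*(g + 3)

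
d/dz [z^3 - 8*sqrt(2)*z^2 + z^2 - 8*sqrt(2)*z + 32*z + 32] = 3*z^2 - 16*sqrt(2)*z + 2*z - 8*sqrt(2) + 32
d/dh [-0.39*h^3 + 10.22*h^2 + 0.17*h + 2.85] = -1.17*h^2 + 20.44*h + 0.17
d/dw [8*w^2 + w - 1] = 16*w + 1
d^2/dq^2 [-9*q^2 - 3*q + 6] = -18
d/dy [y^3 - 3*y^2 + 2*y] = 3*y^2 - 6*y + 2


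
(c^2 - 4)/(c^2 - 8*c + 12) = (c + 2)/(c - 6)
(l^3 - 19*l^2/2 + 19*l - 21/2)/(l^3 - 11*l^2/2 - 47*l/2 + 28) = (2*l^2 - 17*l + 21)/(2*l^2 - 9*l - 56)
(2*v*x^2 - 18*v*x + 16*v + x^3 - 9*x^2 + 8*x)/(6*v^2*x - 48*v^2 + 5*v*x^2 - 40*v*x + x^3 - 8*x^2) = (x - 1)/(3*v + x)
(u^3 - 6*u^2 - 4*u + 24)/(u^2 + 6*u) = (u^3 - 6*u^2 - 4*u + 24)/(u*(u + 6))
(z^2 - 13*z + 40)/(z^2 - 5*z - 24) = (z - 5)/(z + 3)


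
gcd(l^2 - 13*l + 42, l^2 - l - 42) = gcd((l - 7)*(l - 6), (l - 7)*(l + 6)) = l - 7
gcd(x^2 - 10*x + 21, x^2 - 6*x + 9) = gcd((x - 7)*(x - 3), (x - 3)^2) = x - 3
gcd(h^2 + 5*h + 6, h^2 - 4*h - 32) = 1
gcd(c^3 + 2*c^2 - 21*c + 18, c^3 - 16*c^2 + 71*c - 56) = c - 1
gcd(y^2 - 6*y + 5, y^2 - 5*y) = y - 5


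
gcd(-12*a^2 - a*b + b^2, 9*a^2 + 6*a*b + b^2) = 3*a + b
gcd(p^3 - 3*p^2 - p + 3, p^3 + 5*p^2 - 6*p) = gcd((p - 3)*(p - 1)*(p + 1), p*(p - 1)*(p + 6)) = p - 1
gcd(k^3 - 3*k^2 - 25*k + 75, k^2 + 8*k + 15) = k + 5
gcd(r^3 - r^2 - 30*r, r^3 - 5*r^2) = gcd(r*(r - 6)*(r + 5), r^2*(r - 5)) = r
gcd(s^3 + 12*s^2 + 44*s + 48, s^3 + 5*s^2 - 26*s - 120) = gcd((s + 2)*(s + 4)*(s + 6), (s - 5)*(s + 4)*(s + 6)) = s^2 + 10*s + 24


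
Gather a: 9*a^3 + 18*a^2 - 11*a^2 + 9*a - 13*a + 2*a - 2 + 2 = 9*a^3 + 7*a^2 - 2*a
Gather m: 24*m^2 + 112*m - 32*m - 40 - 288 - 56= 24*m^2 + 80*m - 384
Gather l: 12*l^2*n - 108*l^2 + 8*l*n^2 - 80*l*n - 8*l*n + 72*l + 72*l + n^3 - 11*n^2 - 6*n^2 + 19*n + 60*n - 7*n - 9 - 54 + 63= l^2*(12*n - 108) + l*(8*n^2 - 88*n + 144) + n^3 - 17*n^2 + 72*n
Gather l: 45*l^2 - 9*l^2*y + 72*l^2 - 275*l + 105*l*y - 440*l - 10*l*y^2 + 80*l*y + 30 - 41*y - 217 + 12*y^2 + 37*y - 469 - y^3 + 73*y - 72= l^2*(117 - 9*y) + l*(-10*y^2 + 185*y - 715) - y^3 + 12*y^2 + 69*y - 728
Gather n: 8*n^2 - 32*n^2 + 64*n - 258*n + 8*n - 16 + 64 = -24*n^2 - 186*n + 48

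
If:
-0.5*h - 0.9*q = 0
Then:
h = -1.8*q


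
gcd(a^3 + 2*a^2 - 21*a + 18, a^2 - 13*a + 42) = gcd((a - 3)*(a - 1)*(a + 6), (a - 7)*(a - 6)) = 1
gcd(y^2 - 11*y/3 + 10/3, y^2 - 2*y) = y - 2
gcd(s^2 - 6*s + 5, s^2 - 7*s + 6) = s - 1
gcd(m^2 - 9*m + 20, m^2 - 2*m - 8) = m - 4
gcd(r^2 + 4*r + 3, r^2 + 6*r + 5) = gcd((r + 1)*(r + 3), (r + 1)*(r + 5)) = r + 1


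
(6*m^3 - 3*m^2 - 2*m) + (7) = 6*m^3 - 3*m^2 - 2*m + 7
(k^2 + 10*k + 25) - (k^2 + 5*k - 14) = 5*k + 39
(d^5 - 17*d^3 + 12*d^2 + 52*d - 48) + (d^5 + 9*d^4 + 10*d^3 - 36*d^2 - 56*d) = 2*d^5 + 9*d^4 - 7*d^3 - 24*d^2 - 4*d - 48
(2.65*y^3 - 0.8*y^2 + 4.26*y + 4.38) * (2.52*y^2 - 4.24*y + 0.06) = 6.678*y^5 - 13.252*y^4 + 14.2862*y^3 - 7.0728*y^2 - 18.3156*y + 0.2628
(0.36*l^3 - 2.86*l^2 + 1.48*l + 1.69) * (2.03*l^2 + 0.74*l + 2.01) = 0.7308*l^5 - 5.5394*l^4 + 1.6116*l^3 - 1.2227*l^2 + 4.2254*l + 3.3969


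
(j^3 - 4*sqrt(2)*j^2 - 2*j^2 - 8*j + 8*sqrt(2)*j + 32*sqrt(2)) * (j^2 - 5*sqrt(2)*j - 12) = j^5 - 9*sqrt(2)*j^4 - 2*j^4 + 20*j^3 + 18*sqrt(2)*j^3 - 56*j^2 + 120*sqrt(2)*j^2 - 224*j - 96*sqrt(2)*j - 384*sqrt(2)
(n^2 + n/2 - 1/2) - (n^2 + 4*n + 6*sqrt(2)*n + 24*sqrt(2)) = -6*sqrt(2)*n - 7*n/2 - 24*sqrt(2) - 1/2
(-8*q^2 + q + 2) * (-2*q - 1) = 16*q^3 + 6*q^2 - 5*q - 2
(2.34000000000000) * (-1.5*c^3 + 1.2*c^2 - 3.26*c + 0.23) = -3.51*c^3 + 2.808*c^2 - 7.6284*c + 0.5382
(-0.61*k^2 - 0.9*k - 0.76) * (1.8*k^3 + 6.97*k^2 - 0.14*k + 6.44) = -1.098*k^5 - 5.8717*k^4 - 7.5556*k^3 - 9.0996*k^2 - 5.6896*k - 4.8944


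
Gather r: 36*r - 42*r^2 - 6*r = -42*r^2 + 30*r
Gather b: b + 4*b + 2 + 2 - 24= 5*b - 20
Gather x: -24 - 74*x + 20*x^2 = 20*x^2 - 74*x - 24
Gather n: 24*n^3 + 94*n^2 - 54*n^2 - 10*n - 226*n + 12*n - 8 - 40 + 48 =24*n^3 + 40*n^2 - 224*n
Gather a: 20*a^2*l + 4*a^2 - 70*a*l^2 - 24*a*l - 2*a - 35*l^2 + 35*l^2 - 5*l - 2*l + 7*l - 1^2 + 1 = a^2*(20*l + 4) + a*(-70*l^2 - 24*l - 2)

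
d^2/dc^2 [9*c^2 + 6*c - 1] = 18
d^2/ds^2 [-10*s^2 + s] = -20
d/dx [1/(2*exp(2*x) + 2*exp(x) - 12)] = (-exp(x) - 1/2)*exp(x)/(exp(2*x) + exp(x) - 6)^2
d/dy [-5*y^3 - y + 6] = -15*y^2 - 1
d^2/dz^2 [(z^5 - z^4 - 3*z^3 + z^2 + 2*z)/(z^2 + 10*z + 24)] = 2*(3*z^7 + 79*z^6 + 786*z^5 + 3228*z^4 + 3604*z^3 - 5688*z^2 - 5328*z + 96)/(z^6 + 30*z^5 + 372*z^4 + 2440*z^3 + 8928*z^2 + 17280*z + 13824)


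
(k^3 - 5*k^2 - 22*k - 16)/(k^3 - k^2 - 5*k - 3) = (k^2 - 6*k - 16)/(k^2 - 2*k - 3)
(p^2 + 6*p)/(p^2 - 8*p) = (p + 6)/(p - 8)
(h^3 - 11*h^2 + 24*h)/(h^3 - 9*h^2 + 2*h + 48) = h/(h + 2)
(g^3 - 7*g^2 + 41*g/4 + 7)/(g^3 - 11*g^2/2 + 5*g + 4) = (g - 7/2)/(g - 2)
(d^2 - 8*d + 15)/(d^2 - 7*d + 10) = (d - 3)/(d - 2)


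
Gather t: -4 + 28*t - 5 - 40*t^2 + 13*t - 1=-40*t^2 + 41*t - 10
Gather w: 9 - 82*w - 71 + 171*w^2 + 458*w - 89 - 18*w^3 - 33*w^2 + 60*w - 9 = -18*w^3 + 138*w^2 + 436*w - 160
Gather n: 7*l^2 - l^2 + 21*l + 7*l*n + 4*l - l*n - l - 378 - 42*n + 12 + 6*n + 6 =6*l^2 + 24*l + n*(6*l - 36) - 360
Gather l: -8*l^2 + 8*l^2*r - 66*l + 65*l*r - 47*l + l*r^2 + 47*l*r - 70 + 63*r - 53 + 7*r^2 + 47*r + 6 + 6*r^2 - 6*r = l^2*(8*r - 8) + l*(r^2 + 112*r - 113) + 13*r^2 + 104*r - 117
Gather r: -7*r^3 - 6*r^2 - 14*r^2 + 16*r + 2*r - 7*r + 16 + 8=-7*r^3 - 20*r^2 + 11*r + 24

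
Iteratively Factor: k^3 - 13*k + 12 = (k - 1)*(k^2 + k - 12) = (k - 3)*(k - 1)*(k + 4)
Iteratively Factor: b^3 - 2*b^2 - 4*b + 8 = (b - 2)*(b^2 - 4) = (b - 2)*(b + 2)*(b - 2)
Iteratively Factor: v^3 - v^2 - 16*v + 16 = (v + 4)*(v^2 - 5*v + 4) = (v - 4)*(v + 4)*(v - 1)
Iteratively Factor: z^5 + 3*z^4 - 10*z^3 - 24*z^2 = (z + 4)*(z^4 - z^3 - 6*z^2) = z*(z + 4)*(z^3 - z^2 - 6*z) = z*(z + 2)*(z + 4)*(z^2 - 3*z) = z^2*(z + 2)*(z + 4)*(z - 3)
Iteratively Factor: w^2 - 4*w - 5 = (w - 5)*(w + 1)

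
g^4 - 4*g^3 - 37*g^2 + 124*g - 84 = (g - 7)*(g - 2)*(g - 1)*(g + 6)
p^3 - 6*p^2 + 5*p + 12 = (p - 4)*(p - 3)*(p + 1)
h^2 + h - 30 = (h - 5)*(h + 6)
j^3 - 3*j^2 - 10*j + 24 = (j - 4)*(j - 2)*(j + 3)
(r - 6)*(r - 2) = r^2 - 8*r + 12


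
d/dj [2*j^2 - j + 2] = 4*j - 1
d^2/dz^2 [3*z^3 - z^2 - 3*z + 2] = 18*z - 2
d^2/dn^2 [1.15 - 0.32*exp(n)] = -0.32*exp(n)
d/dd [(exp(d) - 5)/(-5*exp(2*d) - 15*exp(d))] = (exp(2*d) - 10*exp(d) - 15)*exp(-d)/(5*(exp(2*d) + 6*exp(d) + 9))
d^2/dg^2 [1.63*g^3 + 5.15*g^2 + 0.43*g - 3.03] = 9.78*g + 10.3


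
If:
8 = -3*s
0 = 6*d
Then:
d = 0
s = -8/3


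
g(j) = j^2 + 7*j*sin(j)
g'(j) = 7*j*cos(j) + 2*j + 7*sin(j)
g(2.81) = 14.30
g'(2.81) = -10.70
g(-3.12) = 10.21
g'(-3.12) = 15.44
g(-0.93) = 6.08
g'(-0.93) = -11.36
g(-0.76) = 4.24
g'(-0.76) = -10.20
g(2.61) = 16.07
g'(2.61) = -6.98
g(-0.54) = 2.24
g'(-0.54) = -7.92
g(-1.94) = 16.43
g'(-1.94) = -5.51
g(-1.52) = 12.94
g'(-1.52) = -10.57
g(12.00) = 98.93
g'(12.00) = 91.13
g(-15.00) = 293.28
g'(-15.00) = 45.22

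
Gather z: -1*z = -z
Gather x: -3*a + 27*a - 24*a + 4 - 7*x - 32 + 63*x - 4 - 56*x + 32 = 0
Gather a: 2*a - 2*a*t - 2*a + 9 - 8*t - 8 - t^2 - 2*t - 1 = -2*a*t - t^2 - 10*t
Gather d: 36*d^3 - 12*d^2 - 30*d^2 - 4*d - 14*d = 36*d^3 - 42*d^2 - 18*d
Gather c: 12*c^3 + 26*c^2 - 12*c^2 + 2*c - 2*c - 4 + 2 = 12*c^3 + 14*c^2 - 2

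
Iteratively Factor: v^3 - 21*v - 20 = (v - 5)*(v^2 + 5*v + 4) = (v - 5)*(v + 1)*(v + 4)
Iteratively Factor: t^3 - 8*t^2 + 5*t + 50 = (t + 2)*(t^2 - 10*t + 25) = (t - 5)*(t + 2)*(t - 5)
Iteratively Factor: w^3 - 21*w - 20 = (w + 4)*(w^2 - 4*w - 5) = (w + 1)*(w + 4)*(w - 5)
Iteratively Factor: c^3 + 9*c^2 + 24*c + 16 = (c + 4)*(c^2 + 5*c + 4) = (c + 4)^2*(c + 1)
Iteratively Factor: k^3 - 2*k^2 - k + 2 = (k - 1)*(k^2 - k - 2) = (k - 2)*(k - 1)*(k + 1)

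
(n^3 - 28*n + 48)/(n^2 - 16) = (n^2 + 4*n - 12)/(n + 4)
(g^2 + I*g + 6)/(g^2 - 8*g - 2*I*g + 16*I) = (g + 3*I)/(g - 8)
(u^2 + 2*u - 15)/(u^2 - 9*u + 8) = (u^2 + 2*u - 15)/(u^2 - 9*u + 8)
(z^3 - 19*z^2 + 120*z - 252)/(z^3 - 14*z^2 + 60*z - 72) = (z - 7)/(z - 2)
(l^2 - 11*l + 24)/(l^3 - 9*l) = (l - 8)/(l*(l + 3))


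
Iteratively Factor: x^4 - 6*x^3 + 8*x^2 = (x - 2)*(x^3 - 4*x^2) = x*(x - 2)*(x^2 - 4*x) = x^2*(x - 2)*(x - 4)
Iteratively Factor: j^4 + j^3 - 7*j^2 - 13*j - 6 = (j + 1)*(j^3 - 7*j - 6) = (j + 1)*(j + 2)*(j^2 - 2*j - 3) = (j - 3)*(j + 1)*(j + 2)*(j + 1)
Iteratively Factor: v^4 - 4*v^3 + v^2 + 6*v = (v - 3)*(v^3 - v^2 - 2*v) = (v - 3)*(v - 2)*(v^2 + v) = v*(v - 3)*(v - 2)*(v + 1)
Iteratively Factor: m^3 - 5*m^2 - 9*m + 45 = (m + 3)*(m^2 - 8*m + 15) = (m - 3)*(m + 3)*(m - 5)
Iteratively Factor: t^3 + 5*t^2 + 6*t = (t + 2)*(t^2 + 3*t) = (t + 2)*(t + 3)*(t)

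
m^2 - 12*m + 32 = (m - 8)*(m - 4)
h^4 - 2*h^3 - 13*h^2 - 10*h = h*(h - 5)*(h + 1)*(h + 2)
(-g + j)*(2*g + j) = -2*g^2 + g*j + j^2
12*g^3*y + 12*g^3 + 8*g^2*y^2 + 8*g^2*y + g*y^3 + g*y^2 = (2*g + y)*(6*g + y)*(g*y + g)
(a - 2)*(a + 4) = a^2 + 2*a - 8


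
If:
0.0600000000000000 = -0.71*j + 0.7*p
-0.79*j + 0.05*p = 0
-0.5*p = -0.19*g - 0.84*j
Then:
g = 0.22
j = 0.01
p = 0.09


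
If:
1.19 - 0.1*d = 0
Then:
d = 11.90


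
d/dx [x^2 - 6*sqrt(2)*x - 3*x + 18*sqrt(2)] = 2*x - 6*sqrt(2) - 3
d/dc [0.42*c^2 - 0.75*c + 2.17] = 0.84*c - 0.75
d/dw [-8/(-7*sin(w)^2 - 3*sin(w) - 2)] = -8*(14*sin(w) + 3)*cos(w)/(7*sin(w)^2 + 3*sin(w) + 2)^2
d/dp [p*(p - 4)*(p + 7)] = 3*p^2 + 6*p - 28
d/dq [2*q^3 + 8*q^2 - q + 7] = 6*q^2 + 16*q - 1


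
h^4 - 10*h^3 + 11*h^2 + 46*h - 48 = (h - 8)*(h - 3)*(h - 1)*(h + 2)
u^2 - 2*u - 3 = (u - 3)*(u + 1)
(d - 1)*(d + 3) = d^2 + 2*d - 3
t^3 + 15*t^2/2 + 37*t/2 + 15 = (t + 2)*(t + 5/2)*(t + 3)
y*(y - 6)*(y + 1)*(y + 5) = y^4 - 31*y^2 - 30*y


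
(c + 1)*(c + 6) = c^2 + 7*c + 6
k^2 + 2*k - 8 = (k - 2)*(k + 4)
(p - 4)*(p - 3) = p^2 - 7*p + 12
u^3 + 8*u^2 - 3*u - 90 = (u - 3)*(u + 5)*(u + 6)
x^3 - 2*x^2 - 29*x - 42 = (x - 7)*(x + 2)*(x + 3)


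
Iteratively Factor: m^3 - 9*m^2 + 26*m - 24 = (m - 4)*(m^2 - 5*m + 6) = (m - 4)*(m - 2)*(m - 3)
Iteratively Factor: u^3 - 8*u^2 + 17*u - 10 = (u - 1)*(u^2 - 7*u + 10) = (u - 5)*(u - 1)*(u - 2)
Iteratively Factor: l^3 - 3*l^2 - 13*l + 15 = (l + 3)*(l^2 - 6*l + 5) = (l - 1)*(l + 3)*(l - 5)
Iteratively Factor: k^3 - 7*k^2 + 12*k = (k - 3)*(k^2 - 4*k) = (k - 4)*(k - 3)*(k)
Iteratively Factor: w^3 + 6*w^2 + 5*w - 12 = (w + 4)*(w^2 + 2*w - 3) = (w - 1)*(w + 4)*(w + 3)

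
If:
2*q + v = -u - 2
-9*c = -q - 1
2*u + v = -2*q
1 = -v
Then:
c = -1/18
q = -3/2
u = 2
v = -1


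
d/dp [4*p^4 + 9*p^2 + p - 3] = 16*p^3 + 18*p + 1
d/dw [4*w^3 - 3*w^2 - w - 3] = 12*w^2 - 6*w - 1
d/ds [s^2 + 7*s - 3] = 2*s + 7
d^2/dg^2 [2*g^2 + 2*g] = 4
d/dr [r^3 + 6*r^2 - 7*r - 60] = 3*r^2 + 12*r - 7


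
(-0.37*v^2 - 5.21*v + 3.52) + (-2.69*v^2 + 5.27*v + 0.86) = -3.06*v^2 + 0.0599999999999996*v + 4.38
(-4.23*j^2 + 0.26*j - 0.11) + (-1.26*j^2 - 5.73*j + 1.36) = -5.49*j^2 - 5.47*j + 1.25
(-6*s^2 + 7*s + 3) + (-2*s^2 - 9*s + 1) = -8*s^2 - 2*s + 4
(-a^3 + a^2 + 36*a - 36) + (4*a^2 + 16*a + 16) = -a^3 + 5*a^2 + 52*a - 20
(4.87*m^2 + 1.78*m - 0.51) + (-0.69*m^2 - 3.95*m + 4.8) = 4.18*m^2 - 2.17*m + 4.29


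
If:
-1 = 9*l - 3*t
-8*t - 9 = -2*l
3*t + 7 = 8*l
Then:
No Solution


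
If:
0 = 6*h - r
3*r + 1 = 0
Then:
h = -1/18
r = -1/3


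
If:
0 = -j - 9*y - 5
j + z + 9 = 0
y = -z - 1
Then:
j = -77/10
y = 3/10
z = -13/10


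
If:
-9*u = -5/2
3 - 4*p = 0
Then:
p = 3/4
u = 5/18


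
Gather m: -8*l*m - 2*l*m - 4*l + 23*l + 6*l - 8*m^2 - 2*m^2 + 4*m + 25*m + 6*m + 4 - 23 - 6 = 25*l - 10*m^2 + m*(35 - 10*l) - 25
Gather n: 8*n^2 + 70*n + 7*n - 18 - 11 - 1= 8*n^2 + 77*n - 30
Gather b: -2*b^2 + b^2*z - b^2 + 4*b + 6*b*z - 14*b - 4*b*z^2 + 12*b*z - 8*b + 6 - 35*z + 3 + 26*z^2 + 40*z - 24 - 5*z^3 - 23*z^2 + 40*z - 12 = b^2*(z - 3) + b*(-4*z^2 + 18*z - 18) - 5*z^3 + 3*z^2 + 45*z - 27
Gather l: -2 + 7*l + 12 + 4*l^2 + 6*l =4*l^2 + 13*l + 10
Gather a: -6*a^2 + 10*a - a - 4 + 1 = -6*a^2 + 9*a - 3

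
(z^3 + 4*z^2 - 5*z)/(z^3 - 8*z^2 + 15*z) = (z^2 + 4*z - 5)/(z^2 - 8*z + 15)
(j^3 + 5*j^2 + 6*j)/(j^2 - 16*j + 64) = j*(j^2 + 5*j + 6)/(j^2 - 16*j + 64)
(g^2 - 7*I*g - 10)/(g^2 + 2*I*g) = (g^2 - 7*I*g - 10)/(g*(g + 2*I))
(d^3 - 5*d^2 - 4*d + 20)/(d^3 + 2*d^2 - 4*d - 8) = (d - 5)/(d + 2)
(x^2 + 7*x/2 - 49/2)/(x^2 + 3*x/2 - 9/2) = (2*x^2 + 7*x - 49)/(2*x^2 + 3*x - 9)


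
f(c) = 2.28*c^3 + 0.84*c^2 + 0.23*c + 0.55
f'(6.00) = 256.55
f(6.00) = 524.65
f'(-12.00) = 965.03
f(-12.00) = -3821.09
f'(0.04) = 0.31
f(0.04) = 0.56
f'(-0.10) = 0.13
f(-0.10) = 0.53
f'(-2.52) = 39.43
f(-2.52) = -31.18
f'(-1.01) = 5.51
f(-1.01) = -1.17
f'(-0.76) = 2.90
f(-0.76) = -0.14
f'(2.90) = 62.63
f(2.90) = 63.89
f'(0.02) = 0.27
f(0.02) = 0.55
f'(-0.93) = 4.58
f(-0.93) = -0.77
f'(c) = 6.84*c^2 + 1.68*c + 0.23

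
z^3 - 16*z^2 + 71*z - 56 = (z - 8)*(z - 7)*(z - 1)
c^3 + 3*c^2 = c^2*(c + 3)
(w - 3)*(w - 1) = w^2 - 4*w + 3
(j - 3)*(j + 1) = j^2 - 2*j - 3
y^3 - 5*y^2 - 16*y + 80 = (y - 5)*(y - 4)*(y + 4)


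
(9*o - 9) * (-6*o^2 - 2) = -54*o^3 + 54*o^2 - 18*o + 18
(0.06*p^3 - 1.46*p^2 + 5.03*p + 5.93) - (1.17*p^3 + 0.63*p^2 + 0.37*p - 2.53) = -1.11*p^3 - 2.09*p^2 + 4.66*p + 8.46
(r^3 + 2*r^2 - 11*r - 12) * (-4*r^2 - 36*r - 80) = -4*r^5 - 44*r^4 - 108*r^3 + 284*r^2 + 1312*r + 960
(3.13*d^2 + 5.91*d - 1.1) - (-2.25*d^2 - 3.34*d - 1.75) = 5.38*d^2 + 9.25*d + 0.65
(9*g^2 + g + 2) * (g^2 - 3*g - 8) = 9*g^4 - 26*g^3 - 73*g^2 - 14*g - 16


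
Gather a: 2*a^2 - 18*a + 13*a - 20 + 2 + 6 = 2*a^2 - 5*a - 12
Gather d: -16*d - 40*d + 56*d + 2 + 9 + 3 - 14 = 0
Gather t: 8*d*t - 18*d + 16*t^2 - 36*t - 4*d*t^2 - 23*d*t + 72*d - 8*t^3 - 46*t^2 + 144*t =54*d - 8*t^3 + t^2*(-4*d - 30) + t*(108 - 15*d)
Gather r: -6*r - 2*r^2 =-2*r^2 - 6*r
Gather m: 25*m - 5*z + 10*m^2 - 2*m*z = 10*m^2 + m*(25 - 2*z) - 5*z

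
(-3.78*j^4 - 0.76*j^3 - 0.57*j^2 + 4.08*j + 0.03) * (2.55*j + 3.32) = -9.639*j^5 - 14.4876*j^4 - 3.9767*j^3 + 8.5116*j^2 + 13.6221*j + 0.0996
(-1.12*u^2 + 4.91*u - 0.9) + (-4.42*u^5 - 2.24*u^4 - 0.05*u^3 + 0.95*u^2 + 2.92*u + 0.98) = -4.42*u^5 - 2.24*u^4 - 0.05*u^3 - 0.17*u^2 + 7.83*u + 0.08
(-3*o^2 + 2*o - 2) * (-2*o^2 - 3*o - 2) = 6*o^4 + 5*o^3 + 4*o^2 + 2*o + 4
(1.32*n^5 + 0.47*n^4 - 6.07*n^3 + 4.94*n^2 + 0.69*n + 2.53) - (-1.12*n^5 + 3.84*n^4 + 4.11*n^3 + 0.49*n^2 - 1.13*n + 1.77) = 2.44*n^5 - 3.37*n^4 - 10.18*n^3 + 4.45*n^2 + 1.82*n + 0.76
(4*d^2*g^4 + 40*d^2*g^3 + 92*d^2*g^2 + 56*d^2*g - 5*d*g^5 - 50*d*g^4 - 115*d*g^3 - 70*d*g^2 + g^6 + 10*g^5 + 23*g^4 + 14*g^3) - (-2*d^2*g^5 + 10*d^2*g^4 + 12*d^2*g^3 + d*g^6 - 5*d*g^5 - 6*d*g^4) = 2*d^2*g^5 - 6*d^2*g^4 + 28*d^2*g^3 + 92*d^2*g^2 + 56*d^2*g - d*g^6 - 44*d*g^4 - 115*d*g^3 - 70*d*g^2 + g^6 + 10*g^5 + 23*g^4 + 14*g^3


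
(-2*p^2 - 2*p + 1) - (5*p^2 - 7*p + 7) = -7*p^2 + 5*p - 6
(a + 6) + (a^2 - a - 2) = a^2 + 4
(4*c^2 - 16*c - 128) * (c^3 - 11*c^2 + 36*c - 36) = 4*c^5 - 60*c^4 + 192*c^3 + 688*c^2 - 4032*c + 4608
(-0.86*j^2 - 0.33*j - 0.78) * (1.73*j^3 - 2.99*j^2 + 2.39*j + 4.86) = -1.4878*j^5 + 2.0005*j^4 - 2.4181*j^3 - 2.6361*j^2 - 3.468*j - 3.7908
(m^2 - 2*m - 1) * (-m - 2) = -m^3 + 5*m + 2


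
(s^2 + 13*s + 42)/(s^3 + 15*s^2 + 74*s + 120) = (s + 7)/(s^2 + 9*s + 20)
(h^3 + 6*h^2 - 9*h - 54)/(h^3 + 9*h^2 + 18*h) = (h - 3)/h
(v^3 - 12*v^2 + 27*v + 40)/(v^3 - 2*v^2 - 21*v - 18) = (v^2 - 13*v + 40)/(v^2 - 3*v - 18)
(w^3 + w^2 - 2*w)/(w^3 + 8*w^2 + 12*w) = (w - 1)/(w + 6)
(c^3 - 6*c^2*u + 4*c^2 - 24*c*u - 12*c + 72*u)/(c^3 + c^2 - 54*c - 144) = (c^2 - 6*c*u - 2*c + 12*u)/(c^2 - 5*c - 24)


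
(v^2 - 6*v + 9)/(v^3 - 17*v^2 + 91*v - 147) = (v - 3)/(v^2 - 14*v + 49)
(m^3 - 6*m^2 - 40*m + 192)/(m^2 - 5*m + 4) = (m^2 - 2*m - 48)/(m - 1)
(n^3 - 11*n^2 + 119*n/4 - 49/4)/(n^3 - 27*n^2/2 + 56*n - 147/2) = (n - 1/2)/(n - 3)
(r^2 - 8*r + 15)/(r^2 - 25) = (r - 3)/(r + 5)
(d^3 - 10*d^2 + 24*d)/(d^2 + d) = (d^2 - 10*d + 24)/(d + 1)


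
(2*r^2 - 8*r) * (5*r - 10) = 10*r^3 - 60*r^2 + 80*r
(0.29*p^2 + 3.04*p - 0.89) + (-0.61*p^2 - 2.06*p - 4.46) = -0.32*p^2 + 0.98*p - 5.35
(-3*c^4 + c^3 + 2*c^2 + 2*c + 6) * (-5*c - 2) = 15*c^5 + c^4 - 12*c^3 - 14*c^2 - 34*c - 12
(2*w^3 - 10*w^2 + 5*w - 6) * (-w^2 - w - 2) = -2*w^5 + 8*w^4 + w^3 + 21*w^2 - 4*w + 12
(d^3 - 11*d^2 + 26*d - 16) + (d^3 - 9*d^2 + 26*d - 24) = 2*d^3 - 20*d^2 + 52*d - 40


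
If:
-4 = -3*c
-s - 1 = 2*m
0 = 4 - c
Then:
No Solution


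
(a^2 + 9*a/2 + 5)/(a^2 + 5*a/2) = (a + 2)/a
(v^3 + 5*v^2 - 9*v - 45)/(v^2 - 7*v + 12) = (v^2 + 8*v + 15)/(v - 4)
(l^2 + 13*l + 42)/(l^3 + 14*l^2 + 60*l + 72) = (l + 7)/(l^2 + 8*l + 12)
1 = 1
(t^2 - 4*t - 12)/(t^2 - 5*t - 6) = (t + 2)/(t + 1)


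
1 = 1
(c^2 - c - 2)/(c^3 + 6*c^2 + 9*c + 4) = (c - 2)/(c^2 + 5*c + 4)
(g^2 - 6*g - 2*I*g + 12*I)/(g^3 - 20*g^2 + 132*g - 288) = (g - 2*I)/(g^2 - 14*g + 48)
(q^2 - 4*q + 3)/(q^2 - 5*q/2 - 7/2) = 2*(-q^2 + 4*q - 3)/(-2*q^2 + 5*q + 7)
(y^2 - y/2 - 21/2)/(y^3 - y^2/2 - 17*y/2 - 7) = (y + 3)/(y^2 + 3*y + 2)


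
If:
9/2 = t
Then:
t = 9/2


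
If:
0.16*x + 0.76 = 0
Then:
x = -4.75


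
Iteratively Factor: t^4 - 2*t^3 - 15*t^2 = (t + 3)*(t^3 - 5*t^2) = t*(t + 3)*(t^2 - 5*t) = t*(t - 5)*(t + 3)*(t)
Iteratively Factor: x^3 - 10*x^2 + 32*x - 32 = (x - 4)*(x^2 - 6*x + 8) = (x - 4)*(x - 2)*(x - 4)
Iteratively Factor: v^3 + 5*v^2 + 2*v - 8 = (v - 1)*(v^2 + 6*v + 8) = (v - 1)*(v + 2)*(v + 4)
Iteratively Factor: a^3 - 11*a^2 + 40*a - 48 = (a - 4)*(a^2 - 7*a + 12) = (a - 4)^2*(a - 3)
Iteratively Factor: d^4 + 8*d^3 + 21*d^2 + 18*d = (d + 3)*(d^3 + 5*d^2 + 6*d) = (d + 2)*(d + 3)*(d^2 + 3*d) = (d + 2)*(d + 3)^2*(d)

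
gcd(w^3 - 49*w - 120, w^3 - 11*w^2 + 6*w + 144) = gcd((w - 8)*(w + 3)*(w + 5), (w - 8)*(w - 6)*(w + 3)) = w^2 - 5*w - 24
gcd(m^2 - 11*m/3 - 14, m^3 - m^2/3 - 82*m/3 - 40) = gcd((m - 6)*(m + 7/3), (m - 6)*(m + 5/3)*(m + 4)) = m - 6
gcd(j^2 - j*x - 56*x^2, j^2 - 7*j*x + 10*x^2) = 1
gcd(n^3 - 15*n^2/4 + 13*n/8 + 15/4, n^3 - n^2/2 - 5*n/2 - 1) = n - 2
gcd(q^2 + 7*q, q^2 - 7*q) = q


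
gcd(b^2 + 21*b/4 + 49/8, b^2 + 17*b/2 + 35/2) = b + 7/2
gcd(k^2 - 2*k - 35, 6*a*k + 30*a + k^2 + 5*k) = k + 5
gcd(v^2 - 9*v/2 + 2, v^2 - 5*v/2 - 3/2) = 1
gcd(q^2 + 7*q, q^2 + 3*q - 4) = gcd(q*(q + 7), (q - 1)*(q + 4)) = 1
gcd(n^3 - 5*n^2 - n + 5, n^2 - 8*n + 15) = n - 5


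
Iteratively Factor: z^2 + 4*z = (z + 4)*(z)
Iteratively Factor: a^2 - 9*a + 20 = (a - 4)*(a - 5)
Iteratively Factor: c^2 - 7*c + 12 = (c - 4)*(c - 3)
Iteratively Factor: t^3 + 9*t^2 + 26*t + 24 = (t + 2)*(t^2 + 7*t + 12) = (t + 2)*(t + 4)*(t + 3)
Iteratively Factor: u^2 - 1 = (u - 1)*(u + 1)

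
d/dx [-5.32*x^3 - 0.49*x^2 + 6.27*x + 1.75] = -15.96*x^2 - 0.98*x + 6.27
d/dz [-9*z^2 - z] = -18*z - 1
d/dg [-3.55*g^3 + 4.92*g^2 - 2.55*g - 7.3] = -10.65*g^2 + 9.84*g - 2.55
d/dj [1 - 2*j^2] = -4*j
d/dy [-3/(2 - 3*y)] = -9/(3*y - 2)^2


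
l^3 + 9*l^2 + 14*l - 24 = (l - 1)*(l + 4)*(l + 6)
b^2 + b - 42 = (b - 6)*(b + 7)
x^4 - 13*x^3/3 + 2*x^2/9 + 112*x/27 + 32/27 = (x - 4)*(x - 4/3)*(x + 1/3)*(x + 2/3)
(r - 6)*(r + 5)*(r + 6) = r^3 + 5*r^2 - 36*r - 180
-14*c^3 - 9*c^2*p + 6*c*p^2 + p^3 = (-2*c + p)*(c + p)*(7*c + p)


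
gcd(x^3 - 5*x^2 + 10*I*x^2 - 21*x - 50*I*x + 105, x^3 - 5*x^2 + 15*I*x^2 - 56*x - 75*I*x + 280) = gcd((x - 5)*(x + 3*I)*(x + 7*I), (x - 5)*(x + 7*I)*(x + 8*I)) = x^2 + x*(-5 + 7*I) - 35*I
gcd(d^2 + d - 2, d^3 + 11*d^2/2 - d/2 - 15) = d + 2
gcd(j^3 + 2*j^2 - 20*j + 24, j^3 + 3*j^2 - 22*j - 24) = j + 6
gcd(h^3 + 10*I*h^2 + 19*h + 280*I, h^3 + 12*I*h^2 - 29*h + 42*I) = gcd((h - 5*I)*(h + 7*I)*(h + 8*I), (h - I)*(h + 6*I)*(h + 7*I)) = h + 7*I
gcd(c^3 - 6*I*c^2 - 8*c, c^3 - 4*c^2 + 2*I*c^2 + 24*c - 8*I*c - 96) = c - 4*I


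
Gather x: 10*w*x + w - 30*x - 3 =w + x*(10*w - 30) - 3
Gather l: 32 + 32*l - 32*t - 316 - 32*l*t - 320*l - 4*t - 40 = l*(-32*t - 288) - 36*t - 324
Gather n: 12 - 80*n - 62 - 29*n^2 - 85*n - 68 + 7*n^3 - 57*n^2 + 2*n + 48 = 7*n^3 - 86*n^2 - 163*n - 70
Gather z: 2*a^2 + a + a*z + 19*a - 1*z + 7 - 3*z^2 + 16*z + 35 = 2*a^2 + 20*a - 3*z^2 + z*(a + 15) + 42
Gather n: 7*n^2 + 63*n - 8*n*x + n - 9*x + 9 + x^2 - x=7*n^2 + n*(64 - 8*x) + x^2 - 10*x + 9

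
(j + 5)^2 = j^2 + 10*j + 25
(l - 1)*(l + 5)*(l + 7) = l^3 + 11*l^2 + 23*l - 35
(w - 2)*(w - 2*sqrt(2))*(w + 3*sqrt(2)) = w^3 - 2*w^2 + sqrt(2)*w^2 - 12*w - 2*sqrt(2)*w + 24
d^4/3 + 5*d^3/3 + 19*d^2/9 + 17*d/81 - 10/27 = (d/3 + 1)*(d - 1/3)*(d + 2/3)*(d + 5/3)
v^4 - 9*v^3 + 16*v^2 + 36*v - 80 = (v - 5)*(v - 4)*(v - 2)*(v + 2)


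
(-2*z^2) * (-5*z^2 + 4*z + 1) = 10*z^4 - 8*z^3 - 2*z^2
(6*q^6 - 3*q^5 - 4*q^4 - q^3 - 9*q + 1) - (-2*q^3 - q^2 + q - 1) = 6*q^6 - 3*q^5 - 4*q^4 + q^3 + q^2 - 10*q + 2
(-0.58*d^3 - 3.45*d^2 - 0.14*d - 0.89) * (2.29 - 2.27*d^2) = 1.3166*d^5 + 7.8315*d^4 - 1.0104*d^3 - 5.8802*d^2 - 0.3206*d - 2.0381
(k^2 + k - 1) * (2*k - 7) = 2*k^3 - 5*k^2 - 9*k + 7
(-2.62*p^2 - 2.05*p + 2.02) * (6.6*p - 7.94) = -17.292*p^3 + 7.2728*p^2 + 29.609*p - 16.0388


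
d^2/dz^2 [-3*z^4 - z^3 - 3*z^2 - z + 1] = -36*z^2 - 6*z - 6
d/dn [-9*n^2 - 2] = -18*n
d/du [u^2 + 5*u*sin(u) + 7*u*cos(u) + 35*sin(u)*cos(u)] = -7*u*sin(u) + 5*u*cos(u) + 2*u + 5*sin(u) + 7*cos(u) + 35*cos(2*u)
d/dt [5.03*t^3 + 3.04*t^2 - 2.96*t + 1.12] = 15.09*t^2 + 6.08*t - 2.96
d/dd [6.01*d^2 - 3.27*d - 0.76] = 12.02*d - 3.27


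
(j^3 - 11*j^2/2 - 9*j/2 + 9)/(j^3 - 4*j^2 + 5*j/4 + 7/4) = 2*(2*j^2 - 9*j - 18)/(4*j^2 - 12*j - 7)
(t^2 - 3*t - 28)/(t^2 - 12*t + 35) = (t + 4)/(t - 5)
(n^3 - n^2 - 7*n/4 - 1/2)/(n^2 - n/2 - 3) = (4*n^2 + 4*n + 1)/(2*(2*n + 3))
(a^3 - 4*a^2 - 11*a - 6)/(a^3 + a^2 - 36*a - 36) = (a + 1)/(a + 6)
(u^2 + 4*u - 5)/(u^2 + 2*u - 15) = (u - 1)/(u - 3)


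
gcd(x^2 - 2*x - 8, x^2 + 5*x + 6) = x + 2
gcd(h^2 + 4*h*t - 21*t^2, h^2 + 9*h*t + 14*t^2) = h + 7*t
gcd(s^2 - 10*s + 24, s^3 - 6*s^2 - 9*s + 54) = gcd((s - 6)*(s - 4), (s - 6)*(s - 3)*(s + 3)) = s - 6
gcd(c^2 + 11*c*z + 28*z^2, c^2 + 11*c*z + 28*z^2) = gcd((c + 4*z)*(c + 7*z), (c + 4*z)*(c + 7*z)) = c^2 + 11*c*z + 28*z^2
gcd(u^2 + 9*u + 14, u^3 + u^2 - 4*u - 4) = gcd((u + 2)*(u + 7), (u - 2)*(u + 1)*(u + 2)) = u + 2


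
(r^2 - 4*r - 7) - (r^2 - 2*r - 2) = -2*r - 5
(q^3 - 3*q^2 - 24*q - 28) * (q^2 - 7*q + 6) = q^5 - 10*q^4 + 3*q^3 + 122*q^2 + 52*q - 168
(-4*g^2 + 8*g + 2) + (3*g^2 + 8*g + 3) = -g^2 + 16*g + 5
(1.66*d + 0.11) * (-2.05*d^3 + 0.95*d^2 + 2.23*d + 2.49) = -3.403*d^4 + 1.3515*d^3 + 3.8063*d^2 + 4.3787*d + 0.2739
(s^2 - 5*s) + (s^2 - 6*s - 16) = 2*s^2 - 11*s - 16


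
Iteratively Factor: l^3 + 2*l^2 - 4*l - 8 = (l + 2)*(l^2 - 4) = (l + 2)^2*(l - 2)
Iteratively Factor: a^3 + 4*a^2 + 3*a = (a)*(a^2 + 4*a + 3) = a*(a + 3)*(a + 1)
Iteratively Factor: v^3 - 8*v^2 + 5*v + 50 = (v + 2)*(v^2 - 10*v + 25) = (v - 5)*(v + 2)*(v - 5)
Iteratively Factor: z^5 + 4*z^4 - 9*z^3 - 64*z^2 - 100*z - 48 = (z + 3)*(z^4 + z^3 - 12*z^2 - 28*z - 16) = (z + 2)*(z + 3)*(z^3 - z^2 - 10*z - 8) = (z - 4)*(z + 2)*(z + 3)*(z^2 + 3*z + 2) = (z - 4)*(z + 2)^2*(z + 3)*(z + 1)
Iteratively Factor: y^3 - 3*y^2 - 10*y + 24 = (y - 4)*(y^2 + y - 6) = (y - 4)*(y - 2)*(y + 3)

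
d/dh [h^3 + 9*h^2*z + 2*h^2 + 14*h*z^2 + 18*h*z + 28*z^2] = 3*h^2 + 18*h*z + 4*h + 14*z^2 + 18*z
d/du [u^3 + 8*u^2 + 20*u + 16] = 3*u^2 + 16*u + 20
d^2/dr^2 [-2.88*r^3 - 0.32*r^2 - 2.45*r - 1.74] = -17.28*r - 0.64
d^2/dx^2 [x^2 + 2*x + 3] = 2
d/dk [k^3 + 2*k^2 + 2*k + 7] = 3*k^2 + 4*k + 2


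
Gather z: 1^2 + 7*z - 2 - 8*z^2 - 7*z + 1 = -8*z^2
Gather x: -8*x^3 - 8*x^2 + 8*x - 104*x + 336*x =-8*x^3 - 8*x^2 + 240*x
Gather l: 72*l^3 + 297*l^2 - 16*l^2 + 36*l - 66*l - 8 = 72*l^3 + 281*l^2 - 30*l - 8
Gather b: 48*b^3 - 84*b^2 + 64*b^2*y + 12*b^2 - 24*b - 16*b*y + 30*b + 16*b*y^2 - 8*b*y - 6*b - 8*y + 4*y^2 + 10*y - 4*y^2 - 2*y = 48*b^3 + b^2*(64*y - 72) + b*(16*y^2 - 24*y)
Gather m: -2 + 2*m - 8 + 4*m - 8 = 6*m - 18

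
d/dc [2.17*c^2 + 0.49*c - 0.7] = 4.34*c + 0.49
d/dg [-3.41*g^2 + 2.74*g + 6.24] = 2.74 - 6.82*g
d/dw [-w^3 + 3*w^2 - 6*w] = -3*w^2 + 6*w - 6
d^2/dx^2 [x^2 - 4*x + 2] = 2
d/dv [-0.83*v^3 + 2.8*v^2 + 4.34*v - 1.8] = -2.49*v^2 + 5.6*v + 4.34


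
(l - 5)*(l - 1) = l^2 - 6*l + 5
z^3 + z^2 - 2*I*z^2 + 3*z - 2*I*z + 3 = (z + 1)*(z - 3*I)*(z + I)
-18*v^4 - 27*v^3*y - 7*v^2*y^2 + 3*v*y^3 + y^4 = (-3*v + y)*(v + y)*(2*v + y)*(3*v + y)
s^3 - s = s*(s - 1)*(s + 1)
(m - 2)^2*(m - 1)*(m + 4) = m^4 - m^3 - 12*m^2 + 28*m - 16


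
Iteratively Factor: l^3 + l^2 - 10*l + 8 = (l - 2)*(l^2 + 3*l - 4) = (l - 2)*(l - 1)*(l + 4)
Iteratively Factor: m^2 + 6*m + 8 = (m + 2)*(m + 4)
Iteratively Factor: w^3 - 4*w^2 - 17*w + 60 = (w - 5)*(w^2 + w - 12) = (w - 5)*(w - 3)*(w + 4)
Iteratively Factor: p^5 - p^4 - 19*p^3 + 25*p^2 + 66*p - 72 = (p - 3)*(p^4 + 2*p^3 - 13*p^2 - 14*p + 24) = (p - 3)*(p - 1)*(p^3 + 3*p^2 - 10*p - 24) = (p - 3)^2*(p - 1)*(p^2 + 6*p + 8) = (p - 3)^2*(p - 1)*(p + 4)*(p + 2)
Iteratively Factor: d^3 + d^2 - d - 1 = (d + 1)*(d^2 - 1) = (d + 1)^2*(d - 1)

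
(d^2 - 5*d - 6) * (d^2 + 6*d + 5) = d^4 + d^3 - 31*d^2 - 61*d - 30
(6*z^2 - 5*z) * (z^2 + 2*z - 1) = 6*z^4 + 7*z^3 - 16*z^2 + 5*z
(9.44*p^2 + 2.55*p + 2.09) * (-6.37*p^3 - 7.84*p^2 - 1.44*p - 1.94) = -60.1328*p^5 - 90.2531*p^4 - 46.8989*p^3 - 38.3712*p^2 - 7.9566*p - 4.0546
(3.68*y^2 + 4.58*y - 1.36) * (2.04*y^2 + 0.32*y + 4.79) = 7.5072*y^4 + 10.5208*y^3 + 16.3184*y^2 + 21.503*y - 6.5144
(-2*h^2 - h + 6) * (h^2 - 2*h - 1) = -2*h^4 + 3*h^3 + 10*h^2 - 11*h - 6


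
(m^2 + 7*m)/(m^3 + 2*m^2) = (m + 7)/(m*(m + 2))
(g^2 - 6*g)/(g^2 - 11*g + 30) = g/(g - 5)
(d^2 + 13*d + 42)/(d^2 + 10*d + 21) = (d + 6)/(d + 3)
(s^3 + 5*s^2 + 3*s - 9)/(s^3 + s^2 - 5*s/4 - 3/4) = 4*(s^2 + 6*s + 9)/(4*s^2 + 8*s + 3)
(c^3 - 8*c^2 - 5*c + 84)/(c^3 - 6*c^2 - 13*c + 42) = (c - 4)/(c - 2)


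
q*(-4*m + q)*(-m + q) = 4*m^2*q - 5*m*q^2 + q^3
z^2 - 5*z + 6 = (z - 3)*(z - 2)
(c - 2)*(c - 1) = c^2 - 3*c + 2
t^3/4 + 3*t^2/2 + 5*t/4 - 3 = (t/4 + 1)*(t - 1)*(t + 3)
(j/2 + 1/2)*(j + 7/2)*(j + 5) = j^3/2 + 19*j^2/4 + 13*j + 35/4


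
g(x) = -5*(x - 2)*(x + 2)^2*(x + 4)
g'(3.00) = -1350.00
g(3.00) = -875.00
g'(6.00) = -7680.00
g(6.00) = -12800.00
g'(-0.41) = 122.65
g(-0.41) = 109.36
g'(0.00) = 120.00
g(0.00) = 160.00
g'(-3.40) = 1.68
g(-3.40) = 31.75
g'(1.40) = -167.28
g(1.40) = 187.27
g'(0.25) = 104.06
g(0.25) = 188.26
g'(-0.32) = 124.24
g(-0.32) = 120.48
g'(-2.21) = -15.29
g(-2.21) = 1.66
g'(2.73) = -1066.89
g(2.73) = -549.58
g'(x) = -5*(x - 2)*(x + 2)^2 - 5*(x - 2)*(x + 4)*(2*x + 4) - 5*(x + 2)^2*(x + 4) = -20*x^3 - 90*x^2 - 40*x + 120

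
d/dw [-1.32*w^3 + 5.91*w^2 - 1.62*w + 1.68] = -3.96*w^2 + 11.82*w - 1.62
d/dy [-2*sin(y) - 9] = -2*cos(y)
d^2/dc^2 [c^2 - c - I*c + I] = 2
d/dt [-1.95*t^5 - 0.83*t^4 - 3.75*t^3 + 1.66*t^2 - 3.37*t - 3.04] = -9.75*t^4 - 3.32*t^3 - 11.25*t^2 + 3.32*t - 3.37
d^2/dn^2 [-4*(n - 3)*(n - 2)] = -8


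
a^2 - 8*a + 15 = (a - 5)*(a - 3)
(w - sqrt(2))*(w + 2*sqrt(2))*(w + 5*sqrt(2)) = w^3 + 6*sqrt(2)*w^2 + 6*w - 20*sqrt(2)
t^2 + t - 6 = (t - 2)*(t + 3)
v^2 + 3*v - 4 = (v - 1)*(v + 4)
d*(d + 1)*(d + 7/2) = d^3 + 9*d^2/2 + 7*d/2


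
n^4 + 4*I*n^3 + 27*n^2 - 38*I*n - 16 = (n - 2*I)*(n - I)^2*(n + 8*I)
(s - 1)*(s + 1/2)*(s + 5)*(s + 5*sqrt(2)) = s^4 + 9*s^3/2 + 5*sqrt(2)*s^3 - 3*s^2 + 45*sqrt(2)*s^2/2 - 15*sqrt(2)*s - 5*s/2 - 25*sqrt(2)/2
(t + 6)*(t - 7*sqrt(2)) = t^2 - 7*sqrt(2)*t + 6*t - 42*sqrt(2)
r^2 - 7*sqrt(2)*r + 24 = (r - 4*sqrt(2))*(r - 3*sqrt(2))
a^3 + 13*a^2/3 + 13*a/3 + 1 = (a + 1/3)*(a + 1)*(a + 3)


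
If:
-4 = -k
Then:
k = 4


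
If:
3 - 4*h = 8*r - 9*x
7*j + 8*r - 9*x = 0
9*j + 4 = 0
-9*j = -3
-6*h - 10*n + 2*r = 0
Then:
No Solution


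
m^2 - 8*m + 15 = (m - 5)*(m - 3)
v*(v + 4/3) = v^2 + 4*v/3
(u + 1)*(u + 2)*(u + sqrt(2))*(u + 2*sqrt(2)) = u^4 + 3*u^3 + 3*sqrt(2)*u^3 + 6*u^2 + 9*sqrt(2)*u^2 + 6*sqrt(2)*u + 12*u + 8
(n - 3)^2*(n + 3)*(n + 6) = n^4 + 3*n^3 - 27*n^2 - 27*n + 162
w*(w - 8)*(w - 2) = w^3 - 10*w^2 + 16*w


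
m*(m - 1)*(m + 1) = m^3 - m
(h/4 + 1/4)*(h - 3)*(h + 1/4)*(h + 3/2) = h^4/4 - h^3/16 - 49*h^2/32 - 3*h/2 - 9/32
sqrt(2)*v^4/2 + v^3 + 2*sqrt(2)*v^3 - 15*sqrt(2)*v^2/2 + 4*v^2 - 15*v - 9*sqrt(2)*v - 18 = (v - 3)*(v + 6)*(v + sqrt(2))*(sqrt(2)*v/2 + sqrt(2)/2)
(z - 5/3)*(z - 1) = z^2 - 8*z/3 + 5/3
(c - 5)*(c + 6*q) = c^2 + 6*c*q - 5*c - 30*q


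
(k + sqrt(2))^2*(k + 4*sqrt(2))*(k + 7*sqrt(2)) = k^4 + 13*sqrt(2)*k^3 + 102*k^2 + 134*sqrt(2)*k + 112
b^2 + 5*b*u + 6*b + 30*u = (b + 6)*(b + 5*u)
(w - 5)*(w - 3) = w^2 - 8*w + 15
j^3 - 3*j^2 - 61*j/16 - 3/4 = (j - 4)*(j + 1/4)*(j + 3/4)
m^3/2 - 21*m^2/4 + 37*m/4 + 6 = (m/2 + 1/4)*(m - 8)*(m - 3)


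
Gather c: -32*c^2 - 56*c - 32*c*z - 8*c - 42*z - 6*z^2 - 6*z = -32*c^2 + c*(-32*z - 64) - 6*z^2 - 48*z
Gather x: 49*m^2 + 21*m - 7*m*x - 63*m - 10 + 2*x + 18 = 49*m^2 - 42*m + x*(2 - 7*m) + 8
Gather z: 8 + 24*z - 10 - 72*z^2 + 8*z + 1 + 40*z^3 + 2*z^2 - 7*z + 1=40*z^3 - 70*z^2 + 25*z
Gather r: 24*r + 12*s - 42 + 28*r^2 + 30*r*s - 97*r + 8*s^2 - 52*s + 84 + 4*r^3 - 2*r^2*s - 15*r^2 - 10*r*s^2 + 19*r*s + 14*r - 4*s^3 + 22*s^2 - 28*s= 4*r^3 + r^2*(13 - 2*s) + r*(-10*s^2 + 49*s - 59) - 4*s^3 + 30*s^2 - 68*s + 42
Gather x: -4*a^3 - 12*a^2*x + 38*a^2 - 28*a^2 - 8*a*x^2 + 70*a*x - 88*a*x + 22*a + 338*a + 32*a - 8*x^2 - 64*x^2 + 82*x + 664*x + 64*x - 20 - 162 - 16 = -4*a^3 + 10*a^2 + 392*a + x^2*(-8*a - 72) + x*(-12*a^2 - 18*a + 810) - 198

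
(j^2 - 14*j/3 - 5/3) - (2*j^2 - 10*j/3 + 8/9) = -j^2 - 4*j/3 - 23/9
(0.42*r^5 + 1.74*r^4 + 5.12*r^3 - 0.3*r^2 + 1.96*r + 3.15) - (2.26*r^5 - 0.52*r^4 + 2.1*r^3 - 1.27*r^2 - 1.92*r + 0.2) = -1.84*r^5 + 2.26*r^4 + 3.02*r^3 + 0.97*r^2 + 3.88*r + 2.95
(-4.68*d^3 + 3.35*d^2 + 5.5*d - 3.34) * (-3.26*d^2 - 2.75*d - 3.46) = 15.2568*d^5 + 1.949*d^4 - 10.9497*d^3 - 15.8276*d^2 - 9.845*d + 11.5564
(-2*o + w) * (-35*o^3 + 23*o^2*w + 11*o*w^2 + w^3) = 70*o^4 - 81*o^3*w + o^2*w^2 + 9*o*w^3 + w^4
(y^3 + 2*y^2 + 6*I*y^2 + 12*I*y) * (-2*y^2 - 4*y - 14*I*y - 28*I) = -2*y^5 - 8*y^4 - 26*I*y^4 + 76*y^3 - 104*I*y^3 + 336*y^2 - 104*I*y^2 + 336*y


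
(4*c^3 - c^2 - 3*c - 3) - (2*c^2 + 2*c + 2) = 4*c^3 - 3*c^2 - 5*c - 5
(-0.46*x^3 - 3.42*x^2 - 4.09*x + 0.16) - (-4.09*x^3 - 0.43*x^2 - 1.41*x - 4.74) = 3.63*x^3 - 2.99*x^2 - 2.68*x + 4.9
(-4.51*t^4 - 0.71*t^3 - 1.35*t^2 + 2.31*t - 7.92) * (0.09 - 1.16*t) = 5.2316*t^5 + 0.4177*t^4 + 1.5021*t^3 - 2.8011*t^2 + 9.3951*t - 0.7128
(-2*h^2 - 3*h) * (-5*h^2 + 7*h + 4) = 10*h^4 + h^3 - 29*h^2 - 12*h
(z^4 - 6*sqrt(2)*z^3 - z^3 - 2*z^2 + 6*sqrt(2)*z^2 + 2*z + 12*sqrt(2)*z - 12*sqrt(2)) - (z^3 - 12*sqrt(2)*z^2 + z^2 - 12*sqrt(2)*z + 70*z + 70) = z^4 - 6*sqrt(2)*z^3 - 2*z^3 - 3*z^2 + 18*sqrt(2)*z^2 - 68*z + 24*sqrt(2)*z - 70 - 12*sqrt(2)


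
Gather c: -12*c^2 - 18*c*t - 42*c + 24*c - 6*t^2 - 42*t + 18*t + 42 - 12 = -12*c^2 + c*(-18*t - 18) - 6*t^2 - 24*t + 30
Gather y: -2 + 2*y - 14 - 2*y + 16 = 0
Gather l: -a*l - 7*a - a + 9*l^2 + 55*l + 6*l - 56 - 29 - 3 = -8*a + 9*l^2 + l*(61 - a) - 88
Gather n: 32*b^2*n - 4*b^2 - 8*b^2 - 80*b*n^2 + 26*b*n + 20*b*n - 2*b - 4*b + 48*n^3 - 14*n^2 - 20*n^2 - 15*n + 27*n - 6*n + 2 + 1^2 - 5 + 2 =-12*b^2 - 6*b + 48*n^3 + n^2*(-80*b - 34) + n*(32*b^2 + 46*b + 6)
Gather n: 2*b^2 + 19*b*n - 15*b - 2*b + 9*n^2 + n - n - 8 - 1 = 2*b^2 + 19*b*n - 17*b + 9*n^2 - 9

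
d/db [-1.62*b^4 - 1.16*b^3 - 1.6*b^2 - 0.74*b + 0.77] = -6.48*b^3 - 3.48*b^2 - 3.2*b - 0.74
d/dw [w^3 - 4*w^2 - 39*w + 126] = 3*w^2 - 8*w - 39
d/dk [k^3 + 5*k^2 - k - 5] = 3*k^2 + 10*k - 1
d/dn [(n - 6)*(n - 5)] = 2*n - 11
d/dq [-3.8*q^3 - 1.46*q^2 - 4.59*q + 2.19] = -11.4*q^2 - 2.92*q - 4.59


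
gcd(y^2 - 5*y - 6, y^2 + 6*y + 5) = y + 1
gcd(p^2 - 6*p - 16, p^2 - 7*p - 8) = p - 8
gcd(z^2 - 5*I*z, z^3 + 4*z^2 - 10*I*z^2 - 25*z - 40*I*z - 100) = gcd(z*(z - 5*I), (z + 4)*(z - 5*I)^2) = z - 5*I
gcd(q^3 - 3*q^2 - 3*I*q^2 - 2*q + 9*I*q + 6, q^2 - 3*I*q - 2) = q^2 - 3*I*q - 2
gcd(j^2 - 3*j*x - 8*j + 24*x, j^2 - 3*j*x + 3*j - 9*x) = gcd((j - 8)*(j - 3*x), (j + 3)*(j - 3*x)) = -j + 3*x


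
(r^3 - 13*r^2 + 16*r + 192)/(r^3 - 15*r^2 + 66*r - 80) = (r^2 - 5*r - 24)/(r^2 - 7*r + 10)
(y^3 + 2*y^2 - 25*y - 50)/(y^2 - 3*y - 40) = (y^2 - 3*y - 10)/(y - 8)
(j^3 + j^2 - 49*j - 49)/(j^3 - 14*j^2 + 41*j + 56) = (j + 7)/(j - 8)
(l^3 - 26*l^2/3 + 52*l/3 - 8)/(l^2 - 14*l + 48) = (3*l^2 - 8*l + 4)/(3*(l - 8))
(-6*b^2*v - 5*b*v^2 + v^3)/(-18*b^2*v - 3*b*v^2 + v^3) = (b + v)/(3*b + v)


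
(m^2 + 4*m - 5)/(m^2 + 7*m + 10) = (m - 1)/(m + 2)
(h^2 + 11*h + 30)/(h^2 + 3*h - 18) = (h + 5)/(h - 3)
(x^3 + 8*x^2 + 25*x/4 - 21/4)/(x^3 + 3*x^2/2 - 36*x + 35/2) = (x + 3/2)/(x - 5)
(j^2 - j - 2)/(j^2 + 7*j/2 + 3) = 2*(j^2 - j - 2)/(2*j^2 + 7*j + 6)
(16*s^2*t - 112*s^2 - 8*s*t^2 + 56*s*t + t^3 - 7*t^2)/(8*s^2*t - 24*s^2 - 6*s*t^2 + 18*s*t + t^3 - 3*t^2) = (4*s*t - 28*s - t^2 + 7*t)/(2*s*t - 6*s - t^2 + 3*t)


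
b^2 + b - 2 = (b - 1)*(b + 2)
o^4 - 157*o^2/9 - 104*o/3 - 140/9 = (o - 5)*(o + 2/3)*(o + 2)*(o + 7/3)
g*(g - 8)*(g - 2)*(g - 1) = g^4 - 11*g^3 + 26*g^2 - 16*g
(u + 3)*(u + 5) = u^2 + 8*u + 15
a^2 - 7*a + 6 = (a - 6)*(a - 1)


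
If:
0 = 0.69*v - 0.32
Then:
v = 0.46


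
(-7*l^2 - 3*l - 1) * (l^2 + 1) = -7*l^4 - 3*l^3 - 8*l^2 - 3*l - 1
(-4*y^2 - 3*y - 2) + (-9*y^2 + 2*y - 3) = -13*y^2 - y - 5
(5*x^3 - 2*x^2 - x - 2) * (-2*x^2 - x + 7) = -10*x^5 - x^4 + 39*x^3 - 9*x^2 - 5*x - 14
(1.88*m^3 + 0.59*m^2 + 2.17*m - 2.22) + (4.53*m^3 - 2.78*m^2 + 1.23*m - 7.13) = 6.41*m^3 - 2.19*m^2 + 3.4*m - 9.35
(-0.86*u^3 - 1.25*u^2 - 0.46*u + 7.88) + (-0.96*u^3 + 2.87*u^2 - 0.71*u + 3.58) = -1.82*u^3 + 1.62*u^2 - 1.17*u + 11.46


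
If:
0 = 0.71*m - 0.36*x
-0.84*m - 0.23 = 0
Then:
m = -0.27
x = -0.54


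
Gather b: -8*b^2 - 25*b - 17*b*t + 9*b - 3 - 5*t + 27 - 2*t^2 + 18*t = -8*b^2 + b*(-17*t - 16) - 2*t^2 + 13*t + 24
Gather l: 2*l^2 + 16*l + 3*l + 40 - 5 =2*l^2 + 19*l + 35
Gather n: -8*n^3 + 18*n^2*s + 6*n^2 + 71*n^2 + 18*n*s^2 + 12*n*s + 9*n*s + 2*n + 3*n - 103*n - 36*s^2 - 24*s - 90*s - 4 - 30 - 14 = -8*n^3 + n^2*(18*s + 77) + n*(18*s^2 + 21*s - 98) - 36*s^2 - 114*s - 48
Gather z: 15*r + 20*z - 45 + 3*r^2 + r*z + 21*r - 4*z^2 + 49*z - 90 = 3*r^2 + 36*r - 4*z^2 + z*(r + 69) - 135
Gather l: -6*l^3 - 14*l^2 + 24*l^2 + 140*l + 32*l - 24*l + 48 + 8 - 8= -6*l^3 + 10*l^2 + 148*l + 48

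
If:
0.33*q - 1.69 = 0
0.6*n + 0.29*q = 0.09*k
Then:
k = 6.66666666666667*n + 16.5016835016835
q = 5.12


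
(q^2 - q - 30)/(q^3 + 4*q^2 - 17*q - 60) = (q - 6)/(q^2 - q - 12)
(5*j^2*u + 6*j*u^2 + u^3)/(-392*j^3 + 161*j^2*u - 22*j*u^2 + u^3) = u*(5*j^2 + 6*j*u + u^2)/(-392*j^3 + 161*j^2*u - 22*j*u^2 + u^3)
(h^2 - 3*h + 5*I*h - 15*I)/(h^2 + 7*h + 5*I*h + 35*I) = (h - 3)/(h + 7)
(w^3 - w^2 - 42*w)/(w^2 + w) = (w^2 - w - 42)/(w + 1)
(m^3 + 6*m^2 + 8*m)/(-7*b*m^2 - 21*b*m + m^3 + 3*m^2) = (-m^2 - 6*m - 8)/(7*b*m + 21*b - m^2 - 3*m)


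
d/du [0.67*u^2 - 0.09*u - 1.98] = 1.34*u - 0.09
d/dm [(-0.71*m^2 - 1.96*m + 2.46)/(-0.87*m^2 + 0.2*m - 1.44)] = (-1.8472*m^2 + 6.3252*m + 2.3304)/(0.7569*m^4 - 0.348*m^3 + 2.5456*m^2 - 0.576*m + 2.0736)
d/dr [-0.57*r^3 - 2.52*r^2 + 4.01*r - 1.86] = -1.71*r^2 - 5.04*r + 4.01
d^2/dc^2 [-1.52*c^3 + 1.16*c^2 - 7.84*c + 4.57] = 2.32 - 9.12*c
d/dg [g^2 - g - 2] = 2*g - 1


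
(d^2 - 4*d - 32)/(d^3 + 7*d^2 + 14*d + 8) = (d - 8)/(d^2 + 3*d + 2)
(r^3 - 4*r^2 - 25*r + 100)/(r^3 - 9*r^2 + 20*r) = (r + 5)/r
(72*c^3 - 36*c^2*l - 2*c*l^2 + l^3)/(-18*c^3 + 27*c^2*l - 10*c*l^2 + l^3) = (-12*c^2 + 4*c*l + l^2)/(3*c^2 - 4*c*l + l^2)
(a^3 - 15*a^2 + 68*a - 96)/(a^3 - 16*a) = (a^2 - 11*a + 24)/(a*(a + 4))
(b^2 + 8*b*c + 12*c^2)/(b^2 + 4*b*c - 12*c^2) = (b + 2*c)/(b - 2*c)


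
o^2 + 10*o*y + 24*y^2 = (o + 4*y)*(o + 6*y)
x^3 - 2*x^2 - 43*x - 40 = (x - 8)*(x + 1)*(x + 5)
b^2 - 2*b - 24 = (b - 6)*(b + 4)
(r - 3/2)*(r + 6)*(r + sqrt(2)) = r^3 + sqrt(2)*r^2 + 9*r^2/2 - 9*r + 9*sqrt(2)*r/2 - 9*sqrt(2)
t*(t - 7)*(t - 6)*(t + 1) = t^4 - 12*t^3 + 29*t^2 + 42*t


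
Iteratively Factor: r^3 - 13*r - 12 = (r + 1)*(r^2 - r - 12) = (r - 4)*(r + 1)*(r + 3)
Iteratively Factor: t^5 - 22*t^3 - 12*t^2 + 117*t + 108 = (t - 3)*(t^4 + 3*t^3 - 13*t^2 - 51*t - 36) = (t - 3)*(t + 3)*(t^3 - 13*t - 12) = (t - 4)*(t - 3)*(t + 3)*(t^2 + 4*t + 3) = (t - 4)*(t - 3)*(t + 1)*(t + 3)*(t + 3)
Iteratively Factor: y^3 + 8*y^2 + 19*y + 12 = (y + 1)*(y^2 + 7*y + 12) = (y + 1)*(y + 4)*(y + 3)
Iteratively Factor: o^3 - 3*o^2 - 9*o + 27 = (o - 3)*(o^2 - 9) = (o - 3)*(o + 3)*(o - 3)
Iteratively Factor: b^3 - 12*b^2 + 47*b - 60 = (b - 4)*(b^2 - 8*b + 15) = (b - 4)*(b - 3)*(b - 5)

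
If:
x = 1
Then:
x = 1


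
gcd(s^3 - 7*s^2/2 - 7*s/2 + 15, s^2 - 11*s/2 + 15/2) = s^2 - 11*s/2 + 15/2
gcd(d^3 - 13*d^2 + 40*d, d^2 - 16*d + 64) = d - 8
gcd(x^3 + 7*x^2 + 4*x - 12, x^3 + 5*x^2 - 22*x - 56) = x + 2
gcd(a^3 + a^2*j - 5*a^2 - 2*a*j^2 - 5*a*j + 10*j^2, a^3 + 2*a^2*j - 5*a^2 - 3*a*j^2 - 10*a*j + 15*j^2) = a^2 - a*j - 5*a + 5*j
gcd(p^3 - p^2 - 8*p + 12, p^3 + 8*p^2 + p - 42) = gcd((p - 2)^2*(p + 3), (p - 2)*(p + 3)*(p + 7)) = p^2 + p - 6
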